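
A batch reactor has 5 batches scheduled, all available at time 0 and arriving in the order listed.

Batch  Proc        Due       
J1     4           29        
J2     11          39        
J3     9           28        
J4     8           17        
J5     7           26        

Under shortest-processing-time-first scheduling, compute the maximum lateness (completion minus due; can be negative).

2

SPT (increasing processing time): J1 J5 J4 J3 J2.
J1: 0→4, due 29, lateness -25
J5: 4→11, due 26, lateness -15
J4: 11→19, due 17, lateness 2
J3: 19→28, due 28, lateness 0
J2: 28→39, due 39, lateness 0
Maximum = 2.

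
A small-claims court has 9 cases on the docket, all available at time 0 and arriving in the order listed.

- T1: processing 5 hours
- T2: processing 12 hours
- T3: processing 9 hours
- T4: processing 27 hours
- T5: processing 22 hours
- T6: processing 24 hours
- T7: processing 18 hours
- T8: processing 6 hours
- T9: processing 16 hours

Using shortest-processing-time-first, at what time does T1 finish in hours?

5

SPT (increasing processing time): T1 T8 T3 T2 T9 T7 T5 T6 T4.
T1: 0→5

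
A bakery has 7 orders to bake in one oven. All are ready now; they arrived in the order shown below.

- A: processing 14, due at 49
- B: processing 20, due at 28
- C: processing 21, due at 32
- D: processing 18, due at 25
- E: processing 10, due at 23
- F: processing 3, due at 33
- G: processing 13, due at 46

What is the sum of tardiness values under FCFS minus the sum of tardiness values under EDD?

FIFO (arrival order): A B C D E F G.
A: 0→14, due 49, tardiness 0
B: 14→34, due 28, tardiness 6
C: 34→55, due 32, tardiness 23
D: 55→73, due 25, tardiness 48
E: 73→83, due 23, tardiness 60
F: 83→86, due 33, tardiness 53
G: 86→99, due 46, tardiness 53
Sum = 0+6+23+48+60+53+53 = 243.
EDD (increasing due date): E D B C F G A.
E: 0→10, due 23, tardiness 0
D: 10→28, due 25, tardiness 3
B: 28→48, due 28, tardiness 20
C: 48→69, due 32, tardiness 37
F: 69→72, due 33, tardiness 39
G: 72→85, due 46, tardiness 39
A: 85→99, due 49, tardiness 50
Sum = 0+3+20+37+39+39+50 = 188.
Difference = 243 − 188 = 55.

55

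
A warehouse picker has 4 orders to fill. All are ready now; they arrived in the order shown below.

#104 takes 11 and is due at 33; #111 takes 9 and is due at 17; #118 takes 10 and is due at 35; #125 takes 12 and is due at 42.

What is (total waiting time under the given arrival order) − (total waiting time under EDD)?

2

FIFO (arrival order): #104 #111 #118 #125.
#104: waits 0, runs 0→11
#111: waits 11, runs 11→20
#118: waits 20, runs 20→30
#125: waits 30, runs 30→42
Sum = 0+11+20+30 = 61.
EDD (increasing due date): #111 #104 #118 #125.
#111: waits 0, runs 0→9
#104: waits 9, runs 9→20
#118: waits 20, runs 20→30
#125: waits 30, runs 30→42
Sum = 0+9+20+30 = 59.
Difference = 61 − 59 = 2.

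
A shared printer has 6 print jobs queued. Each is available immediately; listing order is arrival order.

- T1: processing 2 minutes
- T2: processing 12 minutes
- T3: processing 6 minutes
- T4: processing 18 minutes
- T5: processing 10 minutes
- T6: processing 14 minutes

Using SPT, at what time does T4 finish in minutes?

62

SPT (increasing processing time): T1 T3 T5 T2 T6 T4.
T1: 0→2
T3: 2→8
T5: 8→18
T2: 18→30
T6: 30→44
T4: 44→62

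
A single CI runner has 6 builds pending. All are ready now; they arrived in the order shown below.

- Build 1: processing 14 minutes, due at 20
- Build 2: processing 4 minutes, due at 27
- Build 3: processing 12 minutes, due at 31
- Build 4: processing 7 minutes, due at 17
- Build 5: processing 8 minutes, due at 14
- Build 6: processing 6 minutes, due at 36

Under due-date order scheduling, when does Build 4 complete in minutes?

EDD (increasing due date): Build 5 Build 4 Build 1 Build 2 Build 3 Build 6.
Build 5: 0→8
Build 4: 8→15

15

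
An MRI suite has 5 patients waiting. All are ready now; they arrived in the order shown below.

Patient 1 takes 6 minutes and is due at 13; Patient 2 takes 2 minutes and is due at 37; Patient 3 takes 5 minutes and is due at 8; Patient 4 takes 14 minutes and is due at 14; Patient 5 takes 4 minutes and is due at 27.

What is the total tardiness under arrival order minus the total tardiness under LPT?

-4

FIFO (arrival order): Patient 1 Patient 2 Patient 3 Patient 4 Patient 5.
Patient 1: 0→6, due 13, tardiness 0
Patient 2: 6→8, due 37, tardiness 0
Patient 3: 8→13, due 8, tardiness 5
Patient 4: 13→27, due 14, tardiness 13
Patient 5: 27→31, due 27, tardiness 4
Sum = 0+0+5+13+4 = 22.
LPT (decreasing processing time): Patient 4 Patient 1 Patient 3 Patient 5 Patient 2.
Patient 4: 0→14, due 14, tardiness 0
Patient 1: 14→20, due 13, tardiness 7
Patient 3: 20→25, due 8, tardiness 17
Patient 5: 25→29, due 27, tardiness 2
Patient 2: 29→31, due 37, tardiness 0
Sum = 0+7+17+2+0 = 26.
Difference = 22 − 26 = -4.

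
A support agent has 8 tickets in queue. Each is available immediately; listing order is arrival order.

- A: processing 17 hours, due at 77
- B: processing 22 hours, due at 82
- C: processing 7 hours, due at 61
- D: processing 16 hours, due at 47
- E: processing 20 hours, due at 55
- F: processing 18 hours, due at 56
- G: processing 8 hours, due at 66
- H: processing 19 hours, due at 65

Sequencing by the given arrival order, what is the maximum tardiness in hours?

FIFO (arrival order): A B C D E F G H.
A: 0→17, due 77, tardiness 0
B: 17→39, due 82, tardiness 0
C: 39→46, due 61, tardiness 0
D: 46→62, due 47, tardiness 15
E: 62→82, due 55, tardiness 27
F: 82→100, due 56, tardiness 44
G: 100→108, due 66, tardiness 42
H: 108→127, due 65, tardiness 62
Maximum = 62.

62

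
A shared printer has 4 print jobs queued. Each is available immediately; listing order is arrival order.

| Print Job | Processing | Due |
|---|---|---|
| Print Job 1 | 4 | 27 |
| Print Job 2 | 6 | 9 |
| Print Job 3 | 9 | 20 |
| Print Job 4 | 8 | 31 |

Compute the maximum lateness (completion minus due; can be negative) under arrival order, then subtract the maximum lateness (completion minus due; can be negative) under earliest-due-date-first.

4

FIFO (arrival order): Print Job 1 Print Job 2 Print Job 3 Print Job 4.
Print Job 1: 0→4, due 27, lateness -23
Print Job 2: 4→10, due 9, lateness 1
Print Job 3: 10→19, due 20, lateness -1
Print Job 4: 19→27, due 31, lateness -4
Maximum = 1.
EDD (increasing due date): Print Job 2 Print Job 3 Print Job 1 Print Job 4.
Print Job 2: 0→6, due 9, lateness -3
Print Job 3: 6→15, due 20, lateness -5
Print Job 1: 15→19, due 27, lateness -8
Print Job 4: 19→27, due 31, lateness -4
Maximum = -3.
Difference = 1 − -3 = 4.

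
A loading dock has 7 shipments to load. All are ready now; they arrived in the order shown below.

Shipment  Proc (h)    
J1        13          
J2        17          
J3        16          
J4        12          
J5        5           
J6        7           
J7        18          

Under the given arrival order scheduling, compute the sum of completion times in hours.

368

FIFO (arrival order): J1 J2 J3 J4 J5 J6 J7.
J1: 0→13
J2: 13→30
J3: 30→46
J4: 46→58
J5: 58→63
J6: 63→70
J7: 70→88
Sum = 13+30+46+58+63+70+88 = 368.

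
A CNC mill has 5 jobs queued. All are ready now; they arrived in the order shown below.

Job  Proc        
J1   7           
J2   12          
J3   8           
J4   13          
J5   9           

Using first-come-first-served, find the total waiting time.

93

FIFO (arrival order): J1 J2 J3 J4 J5.
J1: waits 0, runs 0→7
J2: waits 7, runs 7→19
J3: waits 19, runs 19→27
J4: waits 27, runs 27→40
J5: waits 40, runs 40→49
Sum = 0+7+19+27+40 = 93.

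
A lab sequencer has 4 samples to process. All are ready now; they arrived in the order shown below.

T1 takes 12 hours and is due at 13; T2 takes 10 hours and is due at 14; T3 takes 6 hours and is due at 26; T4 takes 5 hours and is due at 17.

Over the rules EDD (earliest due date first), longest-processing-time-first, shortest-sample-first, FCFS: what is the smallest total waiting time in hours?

37

EDD (increasing due date): T1 T2 T4 T3.
T1: waits 0, runs 0→12
T2: waits 12, runs 12→22
T4: waits 22, runs 22→27
T3: waits 27, runs 27→33
Sum = 0+12+22+27 = 61.
LPT (decreasing processing time): T1 T2 T3 T4.
T1: waits 0, runs 0→12
T2: waits 12, runs 12→22
T3: waits 22, runs 22→28
T4: waits 28, runs 28→33
Sum = 0+12+22+28 = 62.
SPT (increasing processing time): T4 T3 T2 T1.
T4: waits 0, runs 0→5
T3: waits 5, runs 5→11
T2: waits 11, runs 11→21
T1: waits 21, runs 21→33
Sum = 0+5+11+21 = 37.
FIFO (arrival order): T1 T2 T3 T4.
T1: waits 0, runs 0→12
T2: waits 12, runs 12→22
T3: waits 22, runs 22→28
T4: waits 28, runs 28→33
Sum = 0+12+22+28 = 62.
EDD 61, LPT 62, SPT 37, FIFO 62 → minimum 37.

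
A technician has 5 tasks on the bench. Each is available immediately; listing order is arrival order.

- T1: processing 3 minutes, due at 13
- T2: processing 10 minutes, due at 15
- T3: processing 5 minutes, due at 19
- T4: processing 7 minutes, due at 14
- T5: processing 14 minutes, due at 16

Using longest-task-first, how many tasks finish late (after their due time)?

LPT (decreasing processing time): T5 T2 T4 T3 T1.
T5: 0→14, due 16, tardiness 0
T2: 14→24, due 15, tardiness 9
T4: 24→31, due 14, tardiness 17
T3: 31→36, due 19, tardiness 17
T1: 36→39, due 13, tardiness 26
Late tasks: 4.

4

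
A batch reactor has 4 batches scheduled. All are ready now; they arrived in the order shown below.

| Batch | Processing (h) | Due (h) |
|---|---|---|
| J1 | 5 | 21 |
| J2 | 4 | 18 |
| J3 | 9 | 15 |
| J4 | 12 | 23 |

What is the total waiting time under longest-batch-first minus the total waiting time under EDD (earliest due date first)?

LPT (decreasing processing time): J4 J3 J1 J2.
J4: waits 0, runs 0→12
J3: waits 12, runs 12→21
J1: waits 21, runs 21→26
J2: waits 26, runs 26→30
Sum = 0+12+21+26 = 59.
EDD (increasing due date): J3 J2 J1 J4.
J3: waits 0, runs 0→9
J2: waits 9, runs 9→13
J1: waits 13, runs 13→18
J4: waits 18, runs 18→30
Sum = 0+9+13+18 = 40.
Difference = 59 − 40 = 19.

19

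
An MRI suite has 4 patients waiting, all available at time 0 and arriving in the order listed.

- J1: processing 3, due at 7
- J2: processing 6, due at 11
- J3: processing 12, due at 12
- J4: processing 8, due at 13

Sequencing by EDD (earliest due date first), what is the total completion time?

EDD (increasing due date): J1 J2 J3 J4.
J1: 0→3
J2: 3→9
J3: 9→21
J4: 21→29
Sum = 3+9+21+29 = 62.

62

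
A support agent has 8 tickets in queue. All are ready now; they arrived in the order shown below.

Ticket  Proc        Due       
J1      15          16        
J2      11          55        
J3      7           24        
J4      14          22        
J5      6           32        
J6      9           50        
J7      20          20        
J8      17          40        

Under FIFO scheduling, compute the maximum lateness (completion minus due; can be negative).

FIFO (arrival order): J1 J2 J3 J4 J5 J6 J7 J8.
J1: 0→15, due 16, lateness -1
J2: 15→26, due 55, lateness -29
J3: 26→33, due 24, lateness 9
J4: 33→47, due 22, lateness 25
J5: 47→53, due 32, lateness 21
J6: 53→62, due 50, lateness 12
J7: 62→82, due 20, lateness 62
J8: 82→99, due 40, lateness 59
Maximum = 62.

62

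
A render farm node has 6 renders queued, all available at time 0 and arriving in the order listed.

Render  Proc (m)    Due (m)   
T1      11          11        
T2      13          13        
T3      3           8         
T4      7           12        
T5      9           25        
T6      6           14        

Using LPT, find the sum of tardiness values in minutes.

LPT (decreasing processing time): T2 T1 T5 T4 T6 T3.
T2: 0→13, due 13, tardiness 0
T1: 13→24, due 11, tardiness 13
T5: 24→33, due 25, tardiness 8
T4: 33→40, due 12, tardiness 28
T6: 40→46, due 14, tardiness 32
T3: 46→49, due 8, tardiness 41
Sum = 0+13+8+28+32+41 = 122.

122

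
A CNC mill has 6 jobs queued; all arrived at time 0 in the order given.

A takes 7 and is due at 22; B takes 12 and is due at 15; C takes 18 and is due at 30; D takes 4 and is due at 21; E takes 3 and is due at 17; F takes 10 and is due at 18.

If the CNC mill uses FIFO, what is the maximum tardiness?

36

FIFO (arrival order): A B C D E F.
A: 0→7, due 22, tardiness 0
B: 7→19, due 15, tardiness 4
C: 19→37, due 30, tardiness 7
D: 37→41, due 21, tardiness 20
E: 41→44, due 17, tardiness 27
F: 44→54, due 18, tardiness 36
Maximum = 36.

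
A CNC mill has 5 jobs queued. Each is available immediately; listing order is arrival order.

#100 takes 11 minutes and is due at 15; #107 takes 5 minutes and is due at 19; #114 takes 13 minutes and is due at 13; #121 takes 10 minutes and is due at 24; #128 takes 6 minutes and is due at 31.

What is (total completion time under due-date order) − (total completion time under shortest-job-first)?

36

EDD (increasing due date): #114 #100 #107 #121 #128.
#114: 0→13
#100: 13→24
#107: 24→29
#121: 29→39
#128: 39→45
Sum = 13+24+29+39+45 = 150.
SPT (increasing processing time): #107 #128 #121 #100 #114.
#107: 0→5
#128: 5→11
#121: 11→21
#100: 21→32
#114: 32→45
Sum = 5+11+21+32+45 = 114.
Difference = 150 − 114 = 36.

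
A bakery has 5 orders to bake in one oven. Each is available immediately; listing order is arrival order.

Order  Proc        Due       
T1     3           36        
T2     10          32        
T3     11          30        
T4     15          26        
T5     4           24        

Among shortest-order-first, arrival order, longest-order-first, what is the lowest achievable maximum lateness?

16

SPT (increasing processing time): T1 T5 T2 T3 T4.
T1: 0→3, due 36, lateness -33
T5: 3→7, due 24, lateness -17
T2: 7→17, due 32, lateness -15
T3: 17→28, due 30, lateness -2
T4: 28→43, due 26, lateness 17
Maximum = 17.
FIFO (arrival order): T1 T2 T3 T4 T5.
T1: 0→3, due 36, lateness -33
T2: 3→13, due 32, lateness -19
T3: 13→24, due 30, lateness -6
T4: 24→39, due 26, lateness 13
T5: 39→43, due 24, lateness 19
Maximum = 19.
LPT (decreasing processing time): T4 T3 T2 T5 T1.
T4: 0→15, due 26, lateness -11
T3: 15→26, due 30, lateness -4
T2: 26→36, due 32, lateness 4
T5: 36→40, due 24, lateness 16
T1: 40→43, due 36, lateness 7
Maximum = 16.
SPT 17, FIFO 19, LPT 16 → minimum 16.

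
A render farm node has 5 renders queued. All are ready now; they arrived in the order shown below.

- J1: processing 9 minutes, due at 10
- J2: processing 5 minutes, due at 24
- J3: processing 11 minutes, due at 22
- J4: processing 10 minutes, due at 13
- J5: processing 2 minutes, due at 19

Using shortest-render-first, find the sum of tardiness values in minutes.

34

SPT (increasing processing time): J5 J2 J1 J4 J3.
J5: 0→2, due 19, tardiness 0
J2: 2→7, due 24, tardiness 0
J1: 7→16, due 10, tardiness 6
J4: 16→26, due 13, tardiness 13
J3: 26→37, due 22, tardiness 15
Sum = 0+0+6+13+15 = 34.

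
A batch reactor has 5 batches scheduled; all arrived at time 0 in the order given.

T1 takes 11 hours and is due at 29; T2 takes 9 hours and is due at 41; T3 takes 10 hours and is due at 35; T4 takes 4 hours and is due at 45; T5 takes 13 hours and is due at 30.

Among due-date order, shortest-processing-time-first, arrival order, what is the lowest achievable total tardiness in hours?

EDD (increasing due date): T1 T5 T3 T2 T4.
T1: 0→11, due 29, tardiness 0
T5: 11→24, due 30, tardiness 0
T3: 24→34, due 35, tardiness 0
T2: 34→43, due 41, tardiness 2
T4: 43→47, due 45, tardiness 2
Sum = 0+0+0+2+2 = 4.
SPT (increasing processing time): T4 T2 T3 T1 T5.
T4: 0→4, due 45, tardiness 0
T2: 4→13, due 41, tardiness 0
T3: 13→23, due 35, tardiness 0
T1: 23→34, due 29, tardiness 5
T5: 34→47, due 30, tardiness 17
Sum = 0+0+0+5+17 = 22.
FIFO (arrival order): T1 T2 T3 T4 T5.
T1: 0→11, due 29, tardiness 0
T2: 11→20, due 41, tardiness 0
T3: 20→30, due 35, tardiness 0
T4: 30→34, due 45, tardiness 0
T5: 34→47, due 30, tardiness 17
Sum = 0+0+0+0+17 = 17.
EDD 4, SPT 22, FIFO 17 → minimum 4.

4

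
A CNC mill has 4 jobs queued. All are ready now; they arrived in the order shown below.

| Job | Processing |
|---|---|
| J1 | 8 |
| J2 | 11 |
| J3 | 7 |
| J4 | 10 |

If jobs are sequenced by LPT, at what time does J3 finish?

LPT (decreasing processing time): J2 J4 J1 J3.
J2: 0→11
J4: 11→21
J1: 21→29
J3: 29→36

36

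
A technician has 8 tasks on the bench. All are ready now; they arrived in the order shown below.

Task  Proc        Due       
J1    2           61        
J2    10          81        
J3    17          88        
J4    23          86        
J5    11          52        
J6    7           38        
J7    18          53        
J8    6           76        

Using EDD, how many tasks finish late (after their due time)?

1

EDD (increasing due date): J6 J5 J7 J1 J8 J2 J4 J3.
J6: 0→7, due 38, tardiness 0
J5: 7→18, due 52, tardiness 0
J7: 18→36, due 53, tardiness 0
J1: 36→38, due 61, tardiness 0
J8: 38→44, due 76, tardiness 0
J2: 44→54, due 81, tardiness 0
J4: 54→77, due 86, tardiness 0
J3: 77→94, due 88, tardiness 6
Late tasks: 1.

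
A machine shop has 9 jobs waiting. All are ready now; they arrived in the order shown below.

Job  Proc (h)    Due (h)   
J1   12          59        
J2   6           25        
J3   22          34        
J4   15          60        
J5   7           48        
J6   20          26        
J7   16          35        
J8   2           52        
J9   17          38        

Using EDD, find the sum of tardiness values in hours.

EDD (increasing due date): J2 J6 J3 J7 J9 J5 J8 J1 J4.
J2: 0→6, due 25, tardiness 0
J6: 6→26, due 26, tardiness 0
J3: 26→48, due 34, tardiness 14
J7: 48→64, due 35, tardiness 29
J9: 64→81, due 38, tardiness 43
J5: 81→88, due 48, tardiness 40
J8: 88→90, due 52, tardiness 38
J1: 90→102, due 59, tardiness 43
J4: 102→117, due 60, tardiness 57
Sum = 0+0+14+29+43+40+38+43+57 = 264.

264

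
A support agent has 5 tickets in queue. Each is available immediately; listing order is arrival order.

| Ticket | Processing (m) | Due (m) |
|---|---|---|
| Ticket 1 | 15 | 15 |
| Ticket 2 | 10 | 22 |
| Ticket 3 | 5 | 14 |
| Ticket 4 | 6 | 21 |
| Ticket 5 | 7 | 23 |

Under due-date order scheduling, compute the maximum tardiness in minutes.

20

EDD (increasing due date): Ticket 3 Ticket 1 Ticket 4 Ticket 2 Ticket 5.
Ticket 3: 0→5, due 14, tardiness 0
Ticket 1: 5→20, due 15, tardiness 5
Ticket 4: 20→26, due 21, tardiness 5
Ticket 2: 26→36, due 22, tardiness 14
Ticket 5: 36→43, due 23, tardiness 20
Maximum = 20.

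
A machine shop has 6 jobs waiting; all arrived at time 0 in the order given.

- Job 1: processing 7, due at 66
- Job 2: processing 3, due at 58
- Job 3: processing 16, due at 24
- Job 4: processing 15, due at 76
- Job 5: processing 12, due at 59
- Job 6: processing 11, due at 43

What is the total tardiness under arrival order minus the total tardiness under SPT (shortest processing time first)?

-17

FIFO (arrival order): Job 1 Job 2 Job 3 Job 4 Job 5 Job 6.
Job 1: 0→7, due 66, tardiness 0
Job 2: 7→10, due 58, tardiness 0
Job 3: 10→26, due 24, tardiness 2
Job 4: 26→41, due 76, tardiness 0
Job 5: 41→53, due 59, tardiness 0
Job 6: 53→64, due 43, tardiness 21
Sum = 0+0+2+0+0+21 = 23.
SPT (increasing processing time): Job 2 Job 1 Job 6 Job 5 Job 4 Job 3.
Job 2: 0→3, due 58, tardiness 0
Job 1: 3→10, due 66, tardiness 0
Job 6: 10→21, due 43, tardiness 0
Job 5: 21→33, due 59, tardiness 0
Job 4: 33→48, due 76, tardiness 0
Job 3: 48→64, due 24, tardiness 40
Sum = 0+0+0+0+0+40 = 40.
Difference = 23 − 40 = -17.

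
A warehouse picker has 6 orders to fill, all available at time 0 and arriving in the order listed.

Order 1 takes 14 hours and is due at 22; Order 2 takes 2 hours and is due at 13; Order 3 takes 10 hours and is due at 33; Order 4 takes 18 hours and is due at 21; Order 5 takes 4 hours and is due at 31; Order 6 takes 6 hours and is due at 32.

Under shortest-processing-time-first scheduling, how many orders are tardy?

2

SPT (increasing processing time): Order 2 Order 5 Order 6 Order 3 Order 1 Order 4.
Order 2: 0→2, due 13, tardiness 0
Order 5: 2→6, due 31, tardiness 0
Order 6: 6→12, due 32, tardiness 0
Order 3: 12→22, due 33, tardiness 0
Order 1: 22→36, due 22, tardiness 14
Order 4: 36→54, due 21, tardiness 33
Late orders: 2.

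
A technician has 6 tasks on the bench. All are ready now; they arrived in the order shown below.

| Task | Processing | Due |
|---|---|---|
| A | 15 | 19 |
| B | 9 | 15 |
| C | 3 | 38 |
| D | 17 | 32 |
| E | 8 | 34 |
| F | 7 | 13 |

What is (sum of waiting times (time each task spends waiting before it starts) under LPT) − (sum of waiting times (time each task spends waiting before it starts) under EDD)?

LPT (decreasing processing time): D A B E F C.
D: waits 0, runs 0→17
A: waits 17, runs 17→32
B: waits 32, runs 32→41
E: waits 41, runs 41→49
F: waits 49, runs 49→56
C: waits 56, runs 56→59
Sum = 0+17+32+41+49+56 = 195.
EDD (increasing due date): F B A D E C.
F: waits 0, runs 0→7
B: waits 7, runs 7→16
A: waits 16, runs 16→31
D: waits 31, runs 31→48
E: waits 48, runs 48→56
C: waits 56, runs 56→59
Sum = 0+7+16+31+48+56 = 158.
Difference = 195 − 158 = 37.

37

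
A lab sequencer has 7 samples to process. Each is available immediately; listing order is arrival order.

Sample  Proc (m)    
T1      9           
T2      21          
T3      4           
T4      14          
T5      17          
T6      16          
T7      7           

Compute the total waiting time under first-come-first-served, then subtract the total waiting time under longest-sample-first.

FIFO (arrival order): T1 T2 T3 T4 T5 T6 T7.
T1: waits 0, runs 0→9
T2: waits 9, runs 9→30
T3: waits 30, runs 30→34
T4: waits 34, runs 34→48
T5: waits 48, runs 48→65
T6: waits 65, runs 65→81
T7: waits 81, runs 81→88
Sum = 0+9+30+34+48+65+81 = 267.
LPT (decreasing processing time): T2 T5 T6 T4 T1 T7 T3.
T2: waits 0, runs 0→21
T5: waits 21, runs 21→38
T6: waits 38, runs 38→54
T4: waits 54, runs 54→68
T1: waits 68, runs 68→77
T7: waits 77, runs 77→84
T3: waits 84, runs 84→88
Sum = 0+21+38+54+68+77+84 = 342.
Difference = 267 − 342 = -75.

-75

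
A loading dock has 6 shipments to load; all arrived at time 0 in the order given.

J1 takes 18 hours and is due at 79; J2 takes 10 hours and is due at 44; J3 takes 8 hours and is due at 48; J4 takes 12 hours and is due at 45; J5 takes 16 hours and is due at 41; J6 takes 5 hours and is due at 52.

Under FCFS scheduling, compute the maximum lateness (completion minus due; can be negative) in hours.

23

FIFO (arrival order): J1 J2 J3 J4 J5 J6.
J1: 0→18, due 79, lateness -61
J2: 18→28, due 44, lateness -16
J3: 28→36, due 48, lateness -12
J4: 36→48, due 45, lateness 3
J5: 48→64, due 41, lateness 23
J6: 64→69, due 52, lateness 17
Maximum = 23.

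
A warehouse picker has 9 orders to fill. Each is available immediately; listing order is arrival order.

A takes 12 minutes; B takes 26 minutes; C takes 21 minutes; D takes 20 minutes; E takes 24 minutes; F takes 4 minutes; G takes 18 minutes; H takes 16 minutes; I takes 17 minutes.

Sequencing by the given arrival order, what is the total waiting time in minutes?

FIFO (arrival order): A B C D E F G H I.
A: waits 0, runs 0→12
B: waits 12, runs 12→38
C: waits 38, runs 38→59
D: waits 59, runs 59→79
E: waits 79, runs 79→103
F: waits 103, runs 103→107
G: waits 107, runs 107→125
H: waits 125, runs 125→141
I: waits 141, runs 141→158
Sum = 0+12+38+59+79+103+107+125+141 = 664.

664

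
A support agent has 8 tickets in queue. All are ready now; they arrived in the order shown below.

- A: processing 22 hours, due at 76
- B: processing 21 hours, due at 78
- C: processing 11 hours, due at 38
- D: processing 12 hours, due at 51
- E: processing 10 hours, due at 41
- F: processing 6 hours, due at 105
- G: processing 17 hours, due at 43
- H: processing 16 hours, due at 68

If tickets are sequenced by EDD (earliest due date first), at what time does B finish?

EDD (increasing due date): C E G D H A B F.
C: 0→11
E: 11→21
G: 21→38
D: 38→50
H: 50→66
A: 66→88
B: 88→109

109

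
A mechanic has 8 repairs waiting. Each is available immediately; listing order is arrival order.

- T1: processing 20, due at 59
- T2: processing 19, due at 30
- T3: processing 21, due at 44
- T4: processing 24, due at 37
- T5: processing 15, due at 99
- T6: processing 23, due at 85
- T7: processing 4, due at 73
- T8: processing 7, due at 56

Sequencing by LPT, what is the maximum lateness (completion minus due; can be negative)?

LPT (decreasing processing time): T4 T6 T3 T1 T2 T5 T8 T7.
T4: 0→24, due 37, lateness -13
T6: 24→47, due 85, lateness -38
T3: 47→68, due 44, lateness 24
T1: 68→88, due 59, lateness 29
T2: 88→107, due 30, lateness 77
T5: 107→122, due 99, lateness 23
T8: 122→129, due 56, lateness 73
T7: 129→133, due 73, lateness 60
Maximum = 77.

77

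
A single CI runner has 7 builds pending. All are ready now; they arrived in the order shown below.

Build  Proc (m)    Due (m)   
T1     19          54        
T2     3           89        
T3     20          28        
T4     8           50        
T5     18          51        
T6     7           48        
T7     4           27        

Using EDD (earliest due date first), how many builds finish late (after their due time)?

EDD (increasing due date): T7 T3 T6 T4 T5 T1 T2.
T7: 0→4, due 27, tardiness 0
T3: 4→24, due 28, tardiness 0
T6: 24→31, due 48, tardiness 0
T4: 31→39, due 50, tardiness 0
T5: 39→57, due 51, tardiness 6
T1: 57→76, due 54, tardiness 22
T2: 76→79, due 89, tardiness 0
Late builds: 2.

2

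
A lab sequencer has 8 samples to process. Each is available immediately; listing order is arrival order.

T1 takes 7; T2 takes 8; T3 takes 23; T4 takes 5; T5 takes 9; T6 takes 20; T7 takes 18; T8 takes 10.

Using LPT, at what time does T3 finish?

LPT (decreasing processing time): T3 T6 T7 T8 T5 T2 T1 T4.
T3: 0→23

23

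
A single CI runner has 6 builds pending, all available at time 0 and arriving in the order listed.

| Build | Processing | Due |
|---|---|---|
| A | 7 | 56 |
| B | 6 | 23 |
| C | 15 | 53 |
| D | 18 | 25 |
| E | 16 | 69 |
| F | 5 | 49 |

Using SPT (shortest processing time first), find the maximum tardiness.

42

SPT (increasing processing time): F B A C E D.
F: 0→5, due 49, tardiness 0
B: 5→11, due 23, tardiness 0
A: 11→18, due 56, tardiness 0
C: 18→33, due 53, tardiness 0
E: 33→49, due 69, tardiness 0
D: 49→67, due 25, tardiness 42
Maximum = 42.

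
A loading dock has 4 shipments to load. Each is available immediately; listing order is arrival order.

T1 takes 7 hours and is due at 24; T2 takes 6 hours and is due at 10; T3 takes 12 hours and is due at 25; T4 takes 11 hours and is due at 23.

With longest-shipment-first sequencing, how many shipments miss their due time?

2

LPT (decreasing processing time): T3 T4 T1 T2.
T3: 0→12, due 25, tardiness 0
T4: 12→23, due 23, tardiness 0
T1: 23→30, due 24, tardiness 6
T2: 30→36, due 10, tardiness 26
Late shipments: 2.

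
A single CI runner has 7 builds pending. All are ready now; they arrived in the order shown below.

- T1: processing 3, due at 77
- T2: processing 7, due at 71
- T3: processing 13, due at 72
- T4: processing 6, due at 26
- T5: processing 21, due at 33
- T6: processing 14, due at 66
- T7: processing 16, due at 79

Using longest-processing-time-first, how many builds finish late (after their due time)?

2

LPT (decreasing processing time): T5 T7 T6 T3 T2 T4 T1.
T5: 0→21, due 33, tardiness 0
T7: 21→37, due 79, tardiness 0
T6: 37→51, due 66, tardiness 0
T3: 51→64, due 72, tardiness 0
T2: 64→71, due 71, tardiness 0
T4: 71→77, due 26, tardiness 51
T1: 77→80, due 77, tardiness 3
Late builds: 2.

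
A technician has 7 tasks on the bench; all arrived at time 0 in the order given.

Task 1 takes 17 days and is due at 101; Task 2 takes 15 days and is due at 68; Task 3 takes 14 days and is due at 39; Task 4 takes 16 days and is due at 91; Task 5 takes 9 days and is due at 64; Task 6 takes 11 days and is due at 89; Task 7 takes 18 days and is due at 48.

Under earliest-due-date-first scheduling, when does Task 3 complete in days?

14

EDD (increasing due date): Task 3 Task 7 Task 5 Task 2 Task 6 Task 4 Task 1.
Task 3: 0→14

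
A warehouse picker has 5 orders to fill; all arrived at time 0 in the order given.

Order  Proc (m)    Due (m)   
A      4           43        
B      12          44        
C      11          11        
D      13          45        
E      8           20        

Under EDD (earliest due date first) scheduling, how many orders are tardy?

1

EDD (increasing due date): C E A B D.
C: 0→11, due 11, tardiness 0
E: 11→19, due 20, tardiness 0
A: 19→23, due 43, tardiness 0
B: 23→35, due 44, tardiness 0
D: 35→48, due 45, tardiness 3
Late orders: 1.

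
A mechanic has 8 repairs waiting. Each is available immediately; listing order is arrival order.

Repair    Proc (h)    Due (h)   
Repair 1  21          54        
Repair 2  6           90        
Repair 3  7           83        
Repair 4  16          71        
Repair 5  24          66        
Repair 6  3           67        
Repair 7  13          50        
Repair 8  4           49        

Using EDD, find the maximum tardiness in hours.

10

EDD (increasing due date): Repair 8 Repair 7 Repair 1 Repair 5 Repair 6 Repair 4 Repair 3 Repair 2.
Repair 8: 0→4, due 49, tardiness 0
Repair 7: 4→17, due 50, tardiness 0
Repair 1: 17→38, due 54, tardiness 0
Repair 5: 38→62, due 66, tardiness 0
Repair 6: 62→65, due 67, tardiness 0
Repair 4: 65→81, due 71, tardiness 10
Repair 3: 81→88, due 83, tardiness 5
Repair 2: 88→94, due 90, tardiness 4
Maximum = 10.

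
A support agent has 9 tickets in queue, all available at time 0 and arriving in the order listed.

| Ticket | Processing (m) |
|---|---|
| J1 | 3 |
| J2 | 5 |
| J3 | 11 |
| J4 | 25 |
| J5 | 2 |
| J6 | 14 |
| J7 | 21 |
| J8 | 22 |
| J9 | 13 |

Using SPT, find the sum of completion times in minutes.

SPT (increasing processing time): J5 J1 J2 J3 J9 J6 J7 J8 J4.
J5: 0→2
J1: 2→5
J2: 5→10
J3: 10→21
J9: 21→34
J6: 34→48
J7: 48→69
J8: 69→91
J4: 91→116
Sum = 2+5+10+21+34+48+69+91+116 = 396.

396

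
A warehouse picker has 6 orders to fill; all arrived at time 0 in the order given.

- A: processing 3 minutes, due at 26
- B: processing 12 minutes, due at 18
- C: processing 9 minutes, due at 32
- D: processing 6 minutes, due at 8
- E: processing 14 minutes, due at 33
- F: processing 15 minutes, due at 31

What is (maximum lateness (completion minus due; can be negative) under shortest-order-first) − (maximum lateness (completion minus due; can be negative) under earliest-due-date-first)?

2

SPT (increasing processing time): A D C B E F.
A: 0→3, due 26, lateness -23
D: 3→9, due 8, lateness 1
C: 9→18, due 32, lateness -14
B: 18→30, due 18, lateness 12
E: 30→44, due 33, lateness 11
F: 44→59, due 31, lateness 28
Maximum = 28.
EDD (increasing due date): D B A F C E.
D: 0→6, due 8, lateness -2
B: 6→18, due 18, lateness 0
A: 18→21, due 26, lateness -5
F: 21→36, due 31, lateness 5
C: 36→45, due 32, lateness 13
E: 45→59, due 33, lateness 26
Maximum = 26.
Difference = 28 − 26 = 2.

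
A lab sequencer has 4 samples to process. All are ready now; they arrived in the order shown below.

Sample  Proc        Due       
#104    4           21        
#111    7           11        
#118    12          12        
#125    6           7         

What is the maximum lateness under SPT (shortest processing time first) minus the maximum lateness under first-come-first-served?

SPT (increasing processing time): #104 #125 #111 #118.
#104: 0→4, due 21, lateness -17
#125: 4→10, due 7, lateness 3
#111: 10→17, due 11, lateness 6
#118: 17→29, due 12, lateness 17
Maximum = 17.
FIFO (arrival order): #104 #111 #118 #125.
#104: 0→4, due 21, lateness -17
#111: 4→11, due 11, lateness 0
#118: 11→23, due 12, lateness 11
#125: 23→29, due 7, lateness 22
Maximum = 22.
Difference = 17 − 22 = -5.

-5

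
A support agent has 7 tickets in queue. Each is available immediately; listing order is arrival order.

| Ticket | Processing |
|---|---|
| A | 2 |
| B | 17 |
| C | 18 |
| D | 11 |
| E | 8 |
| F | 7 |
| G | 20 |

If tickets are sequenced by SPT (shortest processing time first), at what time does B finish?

SPT (increasing processing time): A F E D B C G.
A: 0→2
F: 2→9
E: 9→17
D: 17→28
B: 28→45

45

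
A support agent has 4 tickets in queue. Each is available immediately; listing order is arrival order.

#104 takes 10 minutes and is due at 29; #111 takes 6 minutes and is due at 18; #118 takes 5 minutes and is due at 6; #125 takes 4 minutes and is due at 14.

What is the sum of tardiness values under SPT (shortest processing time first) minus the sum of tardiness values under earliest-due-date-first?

3

SPT (increasing processing time): #125 #118 #111 #104.
#125: 0→4, due 14, tardiness 0
#118: 4→9, due 6, tardiness 3
#111: 9→15, due 18, tardiness 0
#104: 15→25, due 29, tardiness 0
Sum = 0+3+0+0 = 3.
EDD (increasing due date): #118 #125 #111 #104.
#118: 0→5, due 6, tardiness 0
#125: 5→9, due 14, tardiness 0
#111: 9→15, due 18, tardiness 0
#104: 15→25, due 29, tardiness 0
Sum = 0+0+0+0 = 0.
Difference = 3 − 0 = 3.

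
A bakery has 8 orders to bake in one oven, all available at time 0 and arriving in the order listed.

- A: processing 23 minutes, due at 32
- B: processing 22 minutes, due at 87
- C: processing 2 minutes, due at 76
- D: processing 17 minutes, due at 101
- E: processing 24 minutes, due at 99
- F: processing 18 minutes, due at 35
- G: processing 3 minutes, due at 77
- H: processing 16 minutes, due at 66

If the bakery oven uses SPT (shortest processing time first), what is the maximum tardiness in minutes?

69

SPT (increasing processing time): C G H D F B A E.
C: 0→2, due 76, tardiness 0
G: 2→5, due 77, tardiness 0
H: 5→21, due 66, tardiness 0
D: 21→38, due 101, tardiness 0
F: 38→56, due 35, tardiness 21
B: 56→78, due 87, tardiness 0
A: 78→101, due 32, tardiness 69
E: 101→125, due 99, tardiness 26
Maximum = 69.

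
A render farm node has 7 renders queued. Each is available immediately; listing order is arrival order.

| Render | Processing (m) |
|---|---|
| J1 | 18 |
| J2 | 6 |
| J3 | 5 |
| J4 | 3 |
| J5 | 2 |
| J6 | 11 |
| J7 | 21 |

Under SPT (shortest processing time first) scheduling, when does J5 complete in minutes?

2

SPT (increasing processing time): J5 J4 J3 J2 J6 J1 J7.
J5: 0→2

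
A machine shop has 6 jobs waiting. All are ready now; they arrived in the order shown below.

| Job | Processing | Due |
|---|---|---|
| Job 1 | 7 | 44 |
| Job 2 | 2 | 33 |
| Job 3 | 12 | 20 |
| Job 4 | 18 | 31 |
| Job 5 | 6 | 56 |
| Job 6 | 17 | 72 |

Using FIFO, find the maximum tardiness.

FIFO (arrival order): Job 1 Job 2 Job 3 Job 4 Job 5 Job 6.
Job 1: 0→7, due 44, tardiness 0
Job 2: 7→9, due 33, tardiness 0
Job 3: 9→21, due 20, tardiness 1
Job 4: 21→39, due 31, tardiness 8
Job 5: 39→45, due 56, tardiness 0
Job 6: 45→62, due 72, tardiness 0
Maximum = 8.

8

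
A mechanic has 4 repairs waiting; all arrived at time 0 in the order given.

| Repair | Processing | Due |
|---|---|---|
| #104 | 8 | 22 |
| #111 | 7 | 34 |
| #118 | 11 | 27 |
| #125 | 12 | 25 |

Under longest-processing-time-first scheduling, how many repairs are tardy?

LPT (decreasing processing time): #125 #118 #104 #111.
#125: 0→12, due 25, tardiness 0
#118: 12→23, due 27, tardiness 0
#104: 23→31, due 22, tardiness 9
#111: 31→38, due 34, tardiness 4
Late repairs: 2.

2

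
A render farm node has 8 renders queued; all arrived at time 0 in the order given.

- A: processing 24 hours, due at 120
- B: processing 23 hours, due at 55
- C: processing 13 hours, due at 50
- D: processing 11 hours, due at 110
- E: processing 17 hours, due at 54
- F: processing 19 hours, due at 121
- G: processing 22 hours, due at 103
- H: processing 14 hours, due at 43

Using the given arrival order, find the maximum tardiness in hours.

100

FIFO (arrival order): A B C D E F G H.
A: 0→24, due 120, tardiness 0
B: 24→47, due 55, tardiness 0
C: 47→60, due 50, tardiness 10
D: 60→71, due 110, tardiness 0
E: 71→88, due 54, tardiness 34
F: 88→107, due 121, tardiness 0
G: 107→129, due 103, tardiness 26
H: 129→143, due 43, tardiness 100
Maximum = 100.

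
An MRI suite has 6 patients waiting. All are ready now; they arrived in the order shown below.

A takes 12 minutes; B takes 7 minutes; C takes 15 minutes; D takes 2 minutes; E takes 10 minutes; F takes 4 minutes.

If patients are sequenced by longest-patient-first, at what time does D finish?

50

LPT (decreasing processing time): C A E B F D.
C: 0→15
A: 15→27
E: 27→37
B: 37→44
F: 44→48
D: 48→50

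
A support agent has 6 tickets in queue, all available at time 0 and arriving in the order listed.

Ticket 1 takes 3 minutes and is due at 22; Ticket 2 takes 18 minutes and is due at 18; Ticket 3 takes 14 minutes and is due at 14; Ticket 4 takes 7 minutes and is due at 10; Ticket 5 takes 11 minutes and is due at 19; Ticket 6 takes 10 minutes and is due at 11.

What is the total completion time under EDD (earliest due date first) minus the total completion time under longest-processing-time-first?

EDD (increasing due date): Ticket 4 Ticket 6 Ticket 3 Ticket 2 Ticket 5 Ticket 1.
Ticket 4: 0→7
Ticket 6: 7→17
Ticket 3: 17→31
Ticket 2: 31→49
Ticket 5: 49→60
Ticket 1: 60→63
Sum = 7+17+31+49+60+63 = 227.
LPT (decreasing processing time): Ticket 2 Ticket 3 Ticket 5 Ticket 6 Ticket 4 Ticket 1.
Ticket 2: 0→18
Ticket 3: 18→32
Ticket 5: 32→43
Ticket 6: 43→53
Ticket 4: 53→60
Ticket 1: 60→63
Sum = 18+32+43+53+60+63 = 269.
Difference = 227 − 269 = -42.

-42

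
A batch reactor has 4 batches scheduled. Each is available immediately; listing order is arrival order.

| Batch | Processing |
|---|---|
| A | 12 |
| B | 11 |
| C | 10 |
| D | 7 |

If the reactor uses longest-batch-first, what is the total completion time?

LPT (decreasing processing time): A B C D.
A: 0→12
B: 12→23
C: 23→33
D: 33→40
Sum = 12+23+33+40 = 108.

108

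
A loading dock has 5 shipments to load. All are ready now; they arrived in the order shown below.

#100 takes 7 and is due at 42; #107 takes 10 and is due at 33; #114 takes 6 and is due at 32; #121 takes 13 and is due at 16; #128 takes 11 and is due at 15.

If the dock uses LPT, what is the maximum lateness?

15

LPT (decreasing processing time): #121 #128 #107 #100 #114.
#121: 0→13, due 16, lateness -3
#128: 13→24, due 15, lateness 9
#107: 24→34, due 33, lateness 1
#100: 34→41, due 42, lateness -1
#114: 41→47, due 32, lateness 15
Maximum = 15.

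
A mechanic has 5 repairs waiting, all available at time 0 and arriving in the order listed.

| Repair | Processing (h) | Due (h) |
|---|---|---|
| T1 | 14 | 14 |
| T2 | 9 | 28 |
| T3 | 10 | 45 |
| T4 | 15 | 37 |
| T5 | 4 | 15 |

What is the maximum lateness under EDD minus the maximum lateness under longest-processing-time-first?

-30

EDD (increasing due date): T1 T5 T2 T4 T3.
T1: 0→14, due 14, lateness 0
T5: 14→18, due 15, lateness 3
T2: 18→27, due 28, lateness -1
T4: 27→42, due 37, lateness 5
T3: 42→52, due 45, lateness 7
Maximum = 7.
LPT (decreasing processing time): T4 T1 T3 T2 T5.
T4: 0→15, due 37, lateness -22
T1: 15→29, due 14, lateness 15
T3: 29→39, due 45, lateness -6
T2: 39→48, due 28, lateness 20
T5: 48→52, due 15, lateness 37
Maximum = 37.
Difference = 7 − 37 = -30.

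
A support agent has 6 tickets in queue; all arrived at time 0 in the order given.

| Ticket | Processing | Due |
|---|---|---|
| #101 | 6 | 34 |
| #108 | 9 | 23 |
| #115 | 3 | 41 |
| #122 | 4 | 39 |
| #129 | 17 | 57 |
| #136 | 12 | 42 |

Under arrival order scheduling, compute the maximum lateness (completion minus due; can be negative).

9

FIFO (arrival order): #101 #108 #115 #122 #129 #136.
#101: 0→6, due 34, lateness -28
#108: 6→15, due 23, lateness -8
#115: 15→18, due 41, lateness -23
#122: 18→22, due 39, lateness -17
#129: 22→39, due 57, lateness -18
#136: 39→51, due 42, lateness 9
Maximum = 9.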